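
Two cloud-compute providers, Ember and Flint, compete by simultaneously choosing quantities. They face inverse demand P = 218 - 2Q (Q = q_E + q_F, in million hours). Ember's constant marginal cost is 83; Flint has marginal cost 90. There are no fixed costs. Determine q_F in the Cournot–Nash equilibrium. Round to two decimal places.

Ember's profit: π_E = (218 - 2Q)q_E - (83q_E). Setting ∂π_E/∂q_E = 0: 135 - 4q_E - 2(q_F) = 0.
Flint's profit: π_F = (218 - 2Q)q_F - (90q_F). Setting ∂π_F/∂q_F = 0: 128 - 4q_F - 2(q_E) = 0.
So q_E = (135 - 2q_F)/4 and q_F = (128 - 2q_E)/4.
Solving the pair: q_E = 71/3, q_F = 121/6.

20.17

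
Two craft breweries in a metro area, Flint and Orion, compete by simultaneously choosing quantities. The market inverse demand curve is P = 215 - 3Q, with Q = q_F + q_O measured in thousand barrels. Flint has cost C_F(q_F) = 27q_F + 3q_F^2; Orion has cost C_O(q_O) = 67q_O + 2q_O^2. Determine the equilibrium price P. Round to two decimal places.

143.43

Flint's profit: π_F = (215 - 3Q)q_F - (27q_F + 3q_F²). Setting ∂π_F/∂q_F = 0: 188 - 12q_F - 3(q_O) = 0.
Orion's first-order condition: 148 - 10q_O - 3(q_F) = 0.
Best responses: q_F = (188 - 3q_O)/12, q_O = (148 - 3q_F)/10.
Substituting one into the other gives q_F = 1436/111 and q_O = 404/37.
Total output Q = 23.8559, so price P = 215 - 3·23.8559 = 143.4324.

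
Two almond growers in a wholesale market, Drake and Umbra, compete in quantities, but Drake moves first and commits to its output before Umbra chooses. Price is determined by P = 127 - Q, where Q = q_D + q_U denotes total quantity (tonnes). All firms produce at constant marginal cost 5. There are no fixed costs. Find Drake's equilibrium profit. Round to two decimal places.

The follower Umbra best-responds to any q_D: π_U = (127 - Q)q_U - 5q_U.
Follower FOC: 122 - q_D - 2q_U = 0, so q_U(q_D) = (122 - q_D)/2.
Drake substitutes q_U(q_D) into its own profit: π_D = q_D(127 - q_D - (122 - q_D)/2) - 5q_D = (66 - (1/2)q_D)q_D - 5q_D.
Leader FOC: 61 - q_D = 0, so q_D = 61.
Then q_U = (122 - 61)/2 = 61/2.
Price P = 127 - 183/2 = 71/2.
Drake's profit: (71/2 - 5)·61 = 1860.5000.

1860.50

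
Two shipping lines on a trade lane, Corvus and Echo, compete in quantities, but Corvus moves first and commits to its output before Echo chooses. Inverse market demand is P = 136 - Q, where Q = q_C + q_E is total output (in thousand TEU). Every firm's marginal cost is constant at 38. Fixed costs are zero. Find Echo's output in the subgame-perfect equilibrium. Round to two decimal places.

24.50

Solve by backward induction. Given q_C, the follower Echo maximises π_E = (136 - q_C - q_E)q_E - 38q_E.
∂π_E/∂q_E = 98 - q_C - 2q_E = 0 gives the reaction function q_E = (98 - q_C)/2.
The leader anticipates this reaction. Substituting into P = 136 - Q gives P = 87 - (1/2)q_C, so π_C = (87 - (1/2)q_C)q_C - 38q_C.
Leader FOC: 49 - q_C = 0, so q_C = 49.
Then q_E = (98 - 49)/2 = 49/2.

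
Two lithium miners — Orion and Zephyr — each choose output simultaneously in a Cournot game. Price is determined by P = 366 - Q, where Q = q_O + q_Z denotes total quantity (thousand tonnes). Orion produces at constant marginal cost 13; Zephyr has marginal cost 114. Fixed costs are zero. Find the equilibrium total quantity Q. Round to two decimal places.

Orion's profit: π_O = (366 - Q)q_O - (13q_O). Setting ∂π_O/∂q_O = 0: 353 - 2q_O - (q_Z) = 0.
Zephyr's first-order condition: 252 - 2q_Z - (q_O) = 0.
Rearranging gives the reaction functions q_O = (353 - q_Z)/2 and q_Z = (252 - q_O)/2.
Substituting one into the other gives q_O = 454/3 and q_Z = 151/3.
Total output Q = 454/3 + 151/3 = 605/3.

201.67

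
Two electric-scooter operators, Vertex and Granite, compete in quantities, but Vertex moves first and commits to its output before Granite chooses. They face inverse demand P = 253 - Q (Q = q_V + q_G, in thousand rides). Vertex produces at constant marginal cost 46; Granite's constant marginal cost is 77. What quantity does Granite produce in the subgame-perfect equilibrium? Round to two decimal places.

The follower Granite best-responds to any q_V: π_G = (253 - Q)q_G - 77q_G.
Setting the follower's marginal profit to zero, 176 - q_V - 2q_G = 0, i.e. q_G = (176 - q_V)/2.
Vertex substitutes q_G(q_V) into its own profit: π_V = q_V(253 - q_V - (176 - q_V)/2) - 46q_V = (165 - (1/2)q_V)q_V - 46q_V.
Leader FOC: 119 - q_V = 0, so q_V = 119.
Then q_G = (176 - 119)/2 = 57/2.

28.50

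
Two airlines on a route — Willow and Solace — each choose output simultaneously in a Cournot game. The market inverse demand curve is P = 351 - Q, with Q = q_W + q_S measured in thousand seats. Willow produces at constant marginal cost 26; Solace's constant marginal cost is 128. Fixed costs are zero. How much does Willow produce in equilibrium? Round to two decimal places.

Willow's profit: π_W = (351 - Q)q_W - (26q_W). Setting ∂π_W/∂q_W = 0: 325 - 2q_W - (q_S) = 0.
Solace's first-order condition: 223 - 2q_S - (q_W) = 0.
So q_W = (325 - q_S)/2 and q_S = (223 - q_W)/2.
Solving the pair: q_W = 427/3, q_S = 121/3.

142.33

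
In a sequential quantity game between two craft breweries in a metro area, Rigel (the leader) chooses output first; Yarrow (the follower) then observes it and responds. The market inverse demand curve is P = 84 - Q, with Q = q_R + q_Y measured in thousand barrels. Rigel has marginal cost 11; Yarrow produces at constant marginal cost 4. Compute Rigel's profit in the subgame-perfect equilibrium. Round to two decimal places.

The follower Yarrow best-responds to any q_R: π_Y = (84 - Q)q_Y - 4q_Y.
Setting the follower's marginal profit to zero, 80 - q_R - 2q_Y = 0, i.e. q_Y = (80 - q_R)/2.
Rigel substitutes q_Y(q_R) into its own profit: π_R = q_R(84 - q_R - (80 - q_R)/2) - 11q_R = (44 - (1/2)q_R)q_R - 11q_R.
Maximising: ∂π_R/∂q_R = 33 - q_R = 0, giving q_R = 33.
Then q_Y = (80 - 33)/2 = 47/2.
Price P = 84 - 113/2 = 55/2.
Rigel's profit: (55/2 - 11)·33 = 1089/2.

544.50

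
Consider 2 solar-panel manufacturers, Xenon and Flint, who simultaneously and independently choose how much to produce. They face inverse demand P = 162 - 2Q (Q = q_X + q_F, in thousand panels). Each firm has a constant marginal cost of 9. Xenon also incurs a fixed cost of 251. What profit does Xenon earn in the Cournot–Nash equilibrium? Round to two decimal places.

A representative firm's profit is π_i = q_i(162 - 2Q) - 9q_i.
First-order condition (treating rivals' output as given): 153 - 4q_i - 2q_j = 0.
By symmetry each firm produces the same amount; substituting q_j = q_i yields q_i = 153/6 = 51/2.
Price P = 162 - 2·51 = 60.
Xenon's profit: (60 - 9)·(51/2) - 251 = 1049.5000.

1049.50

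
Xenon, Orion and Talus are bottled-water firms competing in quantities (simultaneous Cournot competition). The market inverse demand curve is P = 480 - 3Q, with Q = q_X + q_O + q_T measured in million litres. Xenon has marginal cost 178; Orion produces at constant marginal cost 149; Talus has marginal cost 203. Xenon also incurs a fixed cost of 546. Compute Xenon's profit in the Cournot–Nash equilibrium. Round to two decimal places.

Xenon's profit: π_X = (480 - 3Q)q_X - (178q_X). Setting ∂π_X/∂q_X = 0: 302 - 6q_X - 3(q_O + q_T) = 0.
Orion's first-order condition: 331 - 6q_O - 3(q_X + q_T) = 0.
Talus's profit: π_T = (480 - 3Q)q_T - (203q_T). Setting ∂π_T/∂q_T = 0: 277 - 6q_T - 3(q_X + q_O) = 0.
Summing all 3 equations gives 910 − 12Q = 0, hence Q = 455/6.
Back-substituting: q_X = (302 − 455/2)/3 = 149/6, q_O = (331 − 455/2)/3 = 69/2, q_T = (277 − 455/2)/3 = 33/2.
Price P = 480 - 3·(455/6) = 505/2.
Xenon's profit: (505/2 - 178)·(149/6) - 546 = 1304.0833.

1304.08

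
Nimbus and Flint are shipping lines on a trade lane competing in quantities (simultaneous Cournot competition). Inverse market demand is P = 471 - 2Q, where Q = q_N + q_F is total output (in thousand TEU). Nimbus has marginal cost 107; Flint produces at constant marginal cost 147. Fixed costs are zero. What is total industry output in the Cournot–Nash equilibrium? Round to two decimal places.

114.67

Nimbus's profit: π_N = (471 - 2Q)q_N - (107q_N). Setting ∂π_N/∂q_N = 0: 364 - 4q_N - 2(q_F) = 0.
Flint's first-order condition: 324 - 4q_F - 2(q_N) = 0.
Rearranging gives the reaction functions q_N = (364 - 2q_F)/4 and q_F = (324 - 2q_N)/4.
Substituting one into the other gives q_N = 202/3 and q_F = 142/3.
Total output Q = 202/3 + 142/3 = 344/3.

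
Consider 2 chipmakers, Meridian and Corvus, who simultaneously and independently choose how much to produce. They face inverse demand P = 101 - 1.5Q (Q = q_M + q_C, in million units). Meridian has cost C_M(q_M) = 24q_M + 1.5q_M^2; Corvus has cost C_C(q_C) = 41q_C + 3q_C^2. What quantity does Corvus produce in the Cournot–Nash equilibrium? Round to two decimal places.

Meridian's profit: π_M = (101 - 1.5Q)q_M - (24q_M + (3/2)q_M²). Setting ∂π_M/∂q_M = 0: 77 - 6q_M - (3/2)(q_C) = 0.
Corvus's profit: π_C = (101 - 1.5Q)q_C - (41q_C + 3q_C²). Setting ∂π_C/∂q_C = 0: 60 - 9q_C - (3/2)(q_M) = 0.
Best responses: q_M = (77 - (3/2)q_C)/6, q_C = (60 - (3/2)q_M)/9.
Substituting one into the other gives q_M = 268/23 and q_C = 326/69.

4.72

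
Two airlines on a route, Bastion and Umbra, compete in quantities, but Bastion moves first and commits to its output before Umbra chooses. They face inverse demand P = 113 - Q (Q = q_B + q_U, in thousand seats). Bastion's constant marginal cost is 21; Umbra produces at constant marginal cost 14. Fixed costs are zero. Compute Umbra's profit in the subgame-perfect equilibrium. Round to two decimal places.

The follower Umbra best-responds to any q_B: π_U = (113 - Q)q_U - 14q_U.
∂π_U/∂q_U = 99 - q_B - 2q_U = 0 gives the reaction function q_U = (99 - q_B)/2.
The leader anticipates this reaction. Substituting into P = 113 - Q gives P = 127/2 - (1/2)q_B, so π_B = (127/2 - (1/2)q_B)q_B - 21q_B.
The leader's first-order condition 85/2 - q_B = 0 yields q_B = 85/2.
Then q_U = (99 - 85/2)/2 = 113/4.
Price P = 113 - 283/4 = 169/4.
Umbra's profit: (169/4 - 14)·(113/4) = 798.0625.

798.06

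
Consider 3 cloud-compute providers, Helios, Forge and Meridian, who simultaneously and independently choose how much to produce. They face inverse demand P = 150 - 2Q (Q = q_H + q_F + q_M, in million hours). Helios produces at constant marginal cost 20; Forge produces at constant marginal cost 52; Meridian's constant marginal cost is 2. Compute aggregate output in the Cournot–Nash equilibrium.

Helios's profit: π_H = (150 - 2Q)q_H - (20q_H). Setting ∂π_H/∂q_H = 0: 130 - 4q_H - 2(q_F + q_M) = 0.
Forge's first-order condition: 98 - 4q_F - 2(q_H + q_M) = 0.
Meridian's first-order condition: 148 - 4q_M - 2(q_H + q_F) = 0.
Adding the 3 conditions: 376 − 4Q − 4Q = 0, i.e. Q = 47.
Back-substituting: q_H = (130 − 94)/2 = 18, q_F = (98 − 94)/2 = 2, q_M = (148 − 94)/2 = 27.
Total output Q = 18 + 2 + 27 = 47.

47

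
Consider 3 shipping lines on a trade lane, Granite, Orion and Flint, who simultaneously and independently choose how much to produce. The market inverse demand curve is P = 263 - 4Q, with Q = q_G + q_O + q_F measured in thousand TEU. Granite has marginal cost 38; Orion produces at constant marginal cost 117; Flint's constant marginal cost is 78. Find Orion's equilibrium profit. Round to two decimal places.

Granite's profit: π_G = (263 - 4Q)q_G - (38q_G). Setting ∂π_G/∂q_G = 0: 225 - 8q_G - 4(q_O + q_F) = 0.
Orion's profit: π_O = (263 - 4Q)q_O - (117q_O). Setting ∂π_O/∂q_O = 0: 146 - 8q_O - 4(q_G + q_F) = 0.
Flint's first-order condition: 185 - 8q_F - 4(q_G + q_O) = 0.
Adding the 3 conditions: 556 − 8Q − 8Q = 0, i.e. Q = 139/4.
Back-substituting: q_G = (225 − 139)/4 = 43/2, q_O = (146 − 139)/4 = 7/4, q_F = (185 − 139)/4 = 23/2.
Price P = 263 - 4·(139/4) = 124.
Orion's profit: (124 - 117)·(7/4) = 49/4.

12.25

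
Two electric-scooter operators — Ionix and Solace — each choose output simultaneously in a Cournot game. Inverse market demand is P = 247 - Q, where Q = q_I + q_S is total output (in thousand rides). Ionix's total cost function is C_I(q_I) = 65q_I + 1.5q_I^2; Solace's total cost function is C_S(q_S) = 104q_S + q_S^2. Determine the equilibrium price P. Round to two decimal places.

188.16

Ionix's profit: π_I = (247 - Q)q_I - (65q_I + (3/2)q_I²). Setting ∂π_I/∂q_I = 0: 182 - 5q_I - (q_S) = 0.
Solace's profit: π_S = (247 - Q)q_S - (104q_S + q_S²). Setting ∂π_S/∂q_S = 0: 143 - 4q_S - (q_I) = 0.
Best responses: q_I = (182 - q_S)/5, q_S = (143 - q_I)/4.
Solving the pair: q_I = 585/19, q_S = 533/19.
Total output Q = 1118/19, so price P = 247 - 1118/19 = 188.1579.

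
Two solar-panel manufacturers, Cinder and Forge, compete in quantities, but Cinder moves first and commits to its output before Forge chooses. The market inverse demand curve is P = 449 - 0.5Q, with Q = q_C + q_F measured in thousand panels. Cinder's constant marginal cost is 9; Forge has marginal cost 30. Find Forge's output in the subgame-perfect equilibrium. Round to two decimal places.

The follower Forge best-responds to any q_C: π_F = (449 - 0.5Q)q_F - 30q_F.
Setting the follower's marginal profit to zero, 419 - (1/2)q_C - q_F = 0, i.e. q_F = (419 - (1/2)q_C).
Cinder substitutes q_F(q_C) into its own profit: π_C = q_C(449 - (1/2)q_C - (419 - (1/2)q_C)/2) - 9q_C = (479/2 - (1/4)q_C)q_C - 9q_C.
Leader FOC: 461/2 - (1/2)q_C = 0, so q_C = 461.
Then q_F = (419 - (1/2)·461) = 377/2.

188.50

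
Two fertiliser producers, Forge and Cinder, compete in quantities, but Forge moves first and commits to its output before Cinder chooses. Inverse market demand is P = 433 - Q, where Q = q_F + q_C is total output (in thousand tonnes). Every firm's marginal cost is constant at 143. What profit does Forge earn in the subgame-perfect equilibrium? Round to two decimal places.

Solve by backward induction. Given q_F, the follower Cinder maximises π_C = (433 - q_F - q_C)q_C - 143q_C.
Setting the follower's marginal profit to zero, 290 - q_F - 2q_C = 0, i.e. q_C = (290 - q_F)/2.
Forge substitutes q_C(q_F) into its own profit: π_F = q_F(433 - q_F - (290 - q_F)/2) - 143q_F = (288 - (1/2)q_F)q_F - 143q_F.
The leader's first-order condition 145 - q_F = 0 yields q_F = 145.
Then q_C = (290 - 145)/2 = 145/2.
Price P = 433 - 435/2 = 431/2.
Forge's profit: (431/2 - 143)·145 = 10512.5000.

10512.50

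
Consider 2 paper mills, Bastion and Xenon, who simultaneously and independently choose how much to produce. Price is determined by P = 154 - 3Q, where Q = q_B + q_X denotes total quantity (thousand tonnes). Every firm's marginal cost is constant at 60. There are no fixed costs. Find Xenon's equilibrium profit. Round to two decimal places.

Each firm earns π_i = (154 - 3Q)q_i - 60q_i.
Setting ∂π_i/∂q_i = 0 with rivals' quantities fixed: 94 - 6q_i - 3q_j = 0.
By symmetry each firm produces the same amount; substituting q_j = q_i yields q_i = 94/9.
Price P = 154 - 3·(188/9) = 274/3.
Xenon's profit: (274/3 - 60)·(94/9) = 327.2593.

327.26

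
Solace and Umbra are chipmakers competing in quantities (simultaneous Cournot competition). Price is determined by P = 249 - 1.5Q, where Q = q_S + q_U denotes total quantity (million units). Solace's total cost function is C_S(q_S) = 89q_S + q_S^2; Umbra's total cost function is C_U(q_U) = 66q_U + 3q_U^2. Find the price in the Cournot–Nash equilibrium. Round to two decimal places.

184.42

Solace's profit: π_S = (249 - 1.5Q)q_S - (89q_S + q_S²). Setting ∂π_S/∂q_S = 0: 160 - 5q_S - (3/2)(q_U) = 0.
Umbra's profit: π_U = (249 - 1.5Q)q_U - (66q_U + 3q_U²). Setting ∂π_U/∂q_U = 0: 183 - 9q_U - (3/2)(q_S) = 0.
Best responses: q_S = (160 - (3/2)q_U)/5, q_U = (183 - (3/2)q_S)/9.
Solving the pair: q_S = 518/19, q_U = 300/19.
Total output Q = 818/19, so price P = 249 - (3/2)·(818/19) = 184.4211.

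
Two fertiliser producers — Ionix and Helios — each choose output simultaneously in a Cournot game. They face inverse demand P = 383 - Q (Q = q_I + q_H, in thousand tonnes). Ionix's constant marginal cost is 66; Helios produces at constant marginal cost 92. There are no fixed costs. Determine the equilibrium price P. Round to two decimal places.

180.33

Ionix's profit: π_I = (383 - Q)q_I - (66q_I). Setting ∂π_I/∂q_I = 0: 317 - 2q_I - (q_H) = 0.
Helios's profit: π_H = (383 - Q)q_H - (92q_H). Setting ∂π_H/∂q_H = 0: 291 - 2q_H - (q_I) = 0.
Rearranging gives the reaction functions q_I = (317 - q_H)/2 and q_H = (291 - q_I)/2.
Substituting one into the other gives q_I = 343/3 and q_H = 265/3.
Total output Q = 608/3, so price P = 383 - 608/3 = 541/3.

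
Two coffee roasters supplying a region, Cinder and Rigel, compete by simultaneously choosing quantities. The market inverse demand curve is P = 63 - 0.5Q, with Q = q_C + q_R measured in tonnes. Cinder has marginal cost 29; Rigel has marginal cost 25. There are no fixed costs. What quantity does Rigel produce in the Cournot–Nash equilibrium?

Cinder's profit: π_C = (63 - 0.5Q)q_C - (29q_C). Setting ∂π_C/∂q_C = 0: 34 - q_C - (1/2)(q_R) = 0.
Rigel's profit: π_R = (63 - 0.5Q)q_R - (25q_R). Setting ∂π_R/∂q_R = 0: 38 - q_R - (1/2)(q_C) = 0.
Best responses: q_C = (34 - (1/2)q_R), q_R = (38 - (1/2)q_C).
Substituting one into the other gives q_C = 20 and q_R = 28.

28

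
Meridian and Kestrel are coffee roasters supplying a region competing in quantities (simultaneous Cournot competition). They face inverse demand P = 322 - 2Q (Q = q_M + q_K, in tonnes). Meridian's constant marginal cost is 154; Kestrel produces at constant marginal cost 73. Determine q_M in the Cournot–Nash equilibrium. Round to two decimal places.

Meridian's profit: π_M = (322 - 2Q)q_M - (154q_M). Setting ∂π_M/∂q_M = 0: 168 - 4q_M - 2(q_K) = 0.
Kestrel's first-order condition: 249 - 4q_K - 2(q_M) = 0.
So q_M = (168 - 2q_K)/4 and q_K = (249 - 2q_M)/4.
Solving the pair: q_M = 29/2, q_K = 55.

14.50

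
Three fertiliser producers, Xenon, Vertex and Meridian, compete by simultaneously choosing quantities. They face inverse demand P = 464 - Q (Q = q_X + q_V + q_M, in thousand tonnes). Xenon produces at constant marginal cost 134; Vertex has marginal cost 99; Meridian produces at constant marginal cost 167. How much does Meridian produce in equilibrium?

Xenon's profit: π_X = (464 - Q)q_X - (134q_X). Setting ∂π_X/∂q_X = 0: 330 - 2q_X - (q_V + q_M) = 0.
Vertex's first-order condition: 365 - 2q_V - (q_X + q_M) = 0.
Meridian's profit: π_M = (464 - Q)q_M - (167q_M). Setting ∂π_M/∂q_M = 0: 297 - 2q_M - (q_X + q_V) = 0.
Adding the 3 conditions: 992 − 2Q − 2Q = 0, i.e. Q = 248.
Back-substituting: q_X = (330 − 248) = 82, q_V = (365 − 248) = 117, q_M = (297 − 248) = 49.

49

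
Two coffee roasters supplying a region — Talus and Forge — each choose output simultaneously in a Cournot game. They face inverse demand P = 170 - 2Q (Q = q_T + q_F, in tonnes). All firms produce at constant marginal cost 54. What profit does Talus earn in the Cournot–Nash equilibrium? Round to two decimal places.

747.56

A representative firm's profit is π_i = q_i(170 - 2Q) - 54q_i.
Setting ∂π_i/∂q_i = 0 with rivals' quantities fixed: 116 - 4q_i - 2q_j = 0.
By symmetry each firm produces the same amount; substituting q_j = q_i yields q_i = 116/6 = 58/3.
Price P = 170 - 2·(116/3) = 278/3.
Talus's profit: (278/3 - 54)·(58/3) = 747.5556.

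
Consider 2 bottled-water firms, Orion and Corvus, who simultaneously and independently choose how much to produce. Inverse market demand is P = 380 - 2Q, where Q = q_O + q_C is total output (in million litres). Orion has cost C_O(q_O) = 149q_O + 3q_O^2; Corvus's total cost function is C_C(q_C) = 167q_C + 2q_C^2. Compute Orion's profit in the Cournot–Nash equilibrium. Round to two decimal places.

Orion's profit: π_O = (380 - 2Q)q_O - (149q_O + 3q_O²). Setting ∂π_O/∂q_O = 0: 231 - 10q_O - 2(q_C) = 0.
Corvus's profit: π_C = (380 - 2Q)q_C - (167q_C + 2q_C²). Setting ∂π_C/∂q_C = 0: 213 - 8q_C - 2(q_O) = 0.
Best responses: q_O = (231 - 2q_C)/10, q_C = (213 - 2q_O)/8.
Solving the pair: q_O = 711/38, q_C = 417/19.
Price P = 380 - 2·(1545/38) = 298.6842.
Orion's profit: 298.6842·(711/38) - 149·(711/38) - 3(711/38)² = 1750.4190.

1750.42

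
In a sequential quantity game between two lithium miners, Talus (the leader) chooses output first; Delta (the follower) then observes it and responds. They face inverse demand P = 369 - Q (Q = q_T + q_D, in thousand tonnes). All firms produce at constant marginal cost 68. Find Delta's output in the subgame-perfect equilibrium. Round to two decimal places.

75.25

The follower Delta best-responds to any q_T: π_D = (369 - Q)q_D - 68q_D.
Follower FOC: 301 - q_T - 2q_D = 0, so q_D(q_T) = (301 - q_T)/2.
The leader anticipates this reaction. Substituting into P = 369 - Q gives P = 437/2 - (1/2)q_T, so π_T = (437/2 - (1/2)q_T)q_T - 68q_T.
The leader's first-order condition 301/2 - q_T = 0 yields q_T = 301/2.
Then q_D = (301 - 301/2)/2 = 301/4.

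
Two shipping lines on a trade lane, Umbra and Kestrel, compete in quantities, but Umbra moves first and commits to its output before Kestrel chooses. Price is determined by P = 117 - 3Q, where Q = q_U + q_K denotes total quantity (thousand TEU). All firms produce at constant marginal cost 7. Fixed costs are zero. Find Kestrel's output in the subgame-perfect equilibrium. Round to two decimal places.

Solve by backward induction. Given q_U, the follower Kestrel maximises π_K = (117 - 3q_U - 3q_K)q_K - 7q_K.
∂π_K/∂q_K = 110 - 3q_U - 6q_K = 0 gives the reaction function q_K = (110 - 3q_U)/6.
The leader anticipates this reaction. Substituting into P = 117 - 3Q gives P = 62 - (3/2)q_U, so π_U = (62 - (3/2)q_U)q_U - 7q_U.
Leader FOC: 55 - 3q_U = 0, so q_U = 55/3.
Then q_K = (110 - 3·(55/3))/6 = 55/6.

9.17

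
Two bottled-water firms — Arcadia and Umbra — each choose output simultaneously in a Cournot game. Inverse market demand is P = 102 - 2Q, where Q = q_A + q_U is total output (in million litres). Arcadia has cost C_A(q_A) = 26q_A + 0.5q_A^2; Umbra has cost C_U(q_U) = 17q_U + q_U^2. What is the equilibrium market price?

Arcadia's profit: π_A = (102 - 2Q)q_A - (26q_A + (1/2)q_A²). Setting ∂π_A/∂q_A = 0: 76 - 5q_A - 2(q_U) = 0.
Umbra's first-order condition: 85 - 6q_U - 2(q_A) = 0.
So q_A = (76 - 2q_U)/5 and q_U = (85 - 2q_A)/6.
Solving the pair: q_A = 11, q_U = 21/2.
Total output Q = 43/2, so price P = 102 - 2·(43/2) = 59.

59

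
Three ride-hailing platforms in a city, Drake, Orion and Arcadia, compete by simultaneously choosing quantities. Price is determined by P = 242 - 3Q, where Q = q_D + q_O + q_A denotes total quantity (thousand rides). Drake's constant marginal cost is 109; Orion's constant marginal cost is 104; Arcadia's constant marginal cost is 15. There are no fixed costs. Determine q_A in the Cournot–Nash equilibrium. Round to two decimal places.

Drake's profit: π_D = (242 - 3Q)q_D - (109q_D). Setting ∂π_D/∂q_D = 0: 133 - 6q_D - 3(q_O + q_A) = 0.
Orion's profit: π_O = (242 - 3Q)q_O - (104q_O). Setting ∂π_O/∂q_O = 0: 138 - 6q_O - 3(q_D + q_A) = 0.
Arcadia's first-order condition: 227 - 6q_A - 3(q_D + q_O) = 0.
Summing all 3 equations gives 498 − 12Q = 0, hence Q = 83/2.
Back-substituting: q_D = (133 − 249/2)/3 = 17/6, q_O = (138 − 249/2)/3 = 9/2, q_A = (227 − 249/2)/3 = 205/6.

34.17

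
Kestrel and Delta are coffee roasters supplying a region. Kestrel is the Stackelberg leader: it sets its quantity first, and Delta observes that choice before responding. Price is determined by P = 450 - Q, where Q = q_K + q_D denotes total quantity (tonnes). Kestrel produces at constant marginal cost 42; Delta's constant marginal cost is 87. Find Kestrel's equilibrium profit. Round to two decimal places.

The follower Delta best-responds to any q_K: π_D = (450 - Q)q_D - 87q_D.
Follower FOC: 363 - q_K - 2q_D = 0, so q_D(q_K) = (363 - q_K)/2.
Kestrel substitutes q_D(q_K) into its own profit: π_K = q_K(450 - q_K - (363 - q_K)/2) - 42q_K = (537/2 - (1/2)q_K)q_K - 42q_K.
Maximising: ∂π_K/∂q_K = 453/2 - q_K = 0, giving q_K = 453/2.
Then q_D = (363 - 453/2)/2 = 273/4.
Price P = 450 - 1179/4 = 621/4.
Kestrel's profit: (621/4 - 42)·(453/2) = 25651.1250.

25651.13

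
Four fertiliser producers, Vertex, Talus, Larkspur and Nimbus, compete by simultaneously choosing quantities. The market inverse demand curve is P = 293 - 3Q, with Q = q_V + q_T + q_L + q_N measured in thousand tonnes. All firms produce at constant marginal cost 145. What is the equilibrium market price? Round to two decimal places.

Each firm earns π_i = (293 - 3Q)q_i - 145q_i.
Setting ∂π_i/∂q_i = 0 with rivals' quantities fixed: 148 - 6q_i - 3·Σ_{j≠i} q_j = 0.
By symmetry each firm produces the same amount; substituting Σ_{j≠i} q_j = 3q_i yields q_i = 148/15.
Total output Q = 592/15, so price P = 293 - 3·(592/15) = 873/5.

174.60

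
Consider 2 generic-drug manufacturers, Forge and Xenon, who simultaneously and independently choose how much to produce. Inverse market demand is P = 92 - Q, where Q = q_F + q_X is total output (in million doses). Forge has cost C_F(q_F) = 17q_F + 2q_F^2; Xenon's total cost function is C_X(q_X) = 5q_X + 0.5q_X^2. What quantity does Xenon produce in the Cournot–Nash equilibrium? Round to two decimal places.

26.29

Forge's profit: π_F = (92 - Q)q_F - (17q_F + 2q_F²). Setting ∂π_F/∂q_F = 0: 75 - 6q_F - (q_X) = 0.
Xenon's first-order condition: 87 - 3q_X - (q_F) = 0.
Best responses: q_F = (75 - q_X)/6, q_X = (87 - q_F)/3.
Substituting one into the other gives q_F = 138/17 and q_X = 447/17.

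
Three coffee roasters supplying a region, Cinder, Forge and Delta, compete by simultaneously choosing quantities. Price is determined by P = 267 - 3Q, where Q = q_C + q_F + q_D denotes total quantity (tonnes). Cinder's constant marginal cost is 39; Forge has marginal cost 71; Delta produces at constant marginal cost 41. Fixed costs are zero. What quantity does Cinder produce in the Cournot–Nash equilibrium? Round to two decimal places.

21.83

Cinder's profit: π_C = (267 - 3Q)q_C - (39q_C). Setting ∂π_C/∂q_C = 0: 228 - 6q_C - 3(q_F + q_D) = 0.
Forge's first-order condition: 196 - 6q_F - 3(q_C + q_D) = 0.
Delta's profit: π_D = (267 - 3Q)q_D - (41q_D). Setting ∂π_D/∂q_D = 0: 226 - 6q_D - 3(q_C + q_F) = 0.
Adding the 3 conditions: 650 − 6Q − 6Q = 0, i.e. Q = 325/6.
Back-substituting: q_C = (228 − 325/2)/3 = 131/6, q_F = (196 − 325/2)/3 = 67/6, q_D = (226 − 325/2)/3 = 127/6.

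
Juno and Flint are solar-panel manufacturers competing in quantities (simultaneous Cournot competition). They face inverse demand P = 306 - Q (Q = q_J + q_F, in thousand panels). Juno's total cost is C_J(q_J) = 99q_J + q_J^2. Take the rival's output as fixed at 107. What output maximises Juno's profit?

With the rival's output fixed at 107, Juno's profit is π_J = (306 - 107 - q_J)q_J - (99q_J + q_J²) = (199 - q_J)q_J - (99q_J + q_J²).
∂π_J/∂q_J = 100 - 4q_J = 0, so q_J = 25.

25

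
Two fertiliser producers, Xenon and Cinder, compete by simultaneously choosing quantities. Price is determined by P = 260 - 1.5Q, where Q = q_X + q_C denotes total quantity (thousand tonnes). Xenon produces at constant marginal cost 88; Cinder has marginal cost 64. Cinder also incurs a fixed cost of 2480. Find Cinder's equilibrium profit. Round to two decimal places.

1105.19

Xenon's profit: π_X = (260 - 1.5Q)q_X - (88q_X). Setting ∂π_X/∂q_X = 0: 172 - 3q_X - (3/2)(q_C) = 0.
Cinder's profit: π_C = (260 - 1.5Q)q_C - (64q_C). Setting ∂π_C/∂q_C = 0: 196 - 3q_C - (3/2)(q_X) = 0.
Rearranging gives the reaction functions q_X = (172 - (3/2)q_C)/3 and q_C = (196 - (3/2)q_X)/3.
Solving the pair: q_X = 296/9, q_C = 440/9.
Price P = 260 - (3/2)·(736/9) = 412/3.
Cinder's profit: (412/3 - 64)·(440/9) - 2480 = 1105.1852.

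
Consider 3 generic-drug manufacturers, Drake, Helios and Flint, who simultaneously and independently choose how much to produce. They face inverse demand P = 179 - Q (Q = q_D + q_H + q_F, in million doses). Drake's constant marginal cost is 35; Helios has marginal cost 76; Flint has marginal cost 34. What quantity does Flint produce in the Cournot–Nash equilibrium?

47

Drake's profit: π_D = (179 - Q)q_D - (35q_D). Setting ∂π_D/∂q_D = 0: 144 - 2q_D - (q_H + q_F) = 0.
Helios's profit: π_H = (179 - Q)q_H - (76q_H). Setting ∂π_H/∂q_H = 0: 103 - 2q_H - (q_D + q_F) = 0.
Flint's profit: π_F = (179 - Q)q_F - (34q_F). Setting ∂π_F/∂q_F = 0: 145 - 2q_F - (q_D + q_H) = 0.
Summing all 3 equations gives 392 − 4Q = 0, hence Q = 98.
Back-substituting: q_D = (144 − 98) = 46, q_H = (103 − 98) = 5, q_F = (145 − 98) = 47.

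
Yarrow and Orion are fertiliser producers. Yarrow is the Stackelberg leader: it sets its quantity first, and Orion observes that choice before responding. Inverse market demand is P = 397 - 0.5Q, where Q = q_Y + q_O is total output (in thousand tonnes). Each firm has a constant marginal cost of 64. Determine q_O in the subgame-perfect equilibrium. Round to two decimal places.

166.50

The follower Orion best-responds to any q_Y: π_O = (397 - 0.5Q)q_O - 64q_O.
Setting the follower's marginal profit to zero, 333 - (1/2)q_Y - q_O = 0, i.e. q_O = (333 - (1/2)q_Y).
The leader anticipates this reaction. Substituting into P = 397 - 0.5Q gives P = 461/2 - (1/4)q_Y, so π_Y = (461/2 - (1/4)q_Y)q_Y - 64q_Y.
The leader's first-order condition 333/2 - (1/2)q_Y = 0 yields q_Y = 333.
Then q_O = (333 - (1/2)·333) = 333/2.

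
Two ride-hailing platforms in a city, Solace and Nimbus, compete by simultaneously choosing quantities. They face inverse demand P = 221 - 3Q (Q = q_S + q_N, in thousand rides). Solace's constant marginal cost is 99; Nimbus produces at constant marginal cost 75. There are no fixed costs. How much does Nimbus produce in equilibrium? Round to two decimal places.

Solace's profit: π_S = (221 - 3Q)q_S - (99q_S). Setting ∂π_S/∂q_S = 0: 122 - 6q_S - 3(q_N) = 0.
Nimbus's first-order condition: 146 - 6q_N - 3(q_S) = 0.
Best responses: q_S = (122 - 3q_N)/6, q_N = (146 - 3q_S)/6.
Solving the pair: q_S = 98/9, q_N = 170/9.

18.89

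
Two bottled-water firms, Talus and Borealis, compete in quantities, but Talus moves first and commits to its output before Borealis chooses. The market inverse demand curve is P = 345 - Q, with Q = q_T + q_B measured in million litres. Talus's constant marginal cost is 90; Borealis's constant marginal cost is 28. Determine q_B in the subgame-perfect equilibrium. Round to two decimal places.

The follower Borealis best-responds to any q_T: π_B = (345 - Q)q_B - 28q_B.
Follower FOC: 317 - q_T - 2q_B = 0, so q_B(q_T) = (317 - q_T)/2.
Talus substitutes q_B(q_T) into its own profit: π_T = q_T(345 - q_T - (317 - q_T)/2) - 90q_T = (373/2 - (1/2)q_T)q_T - 90q_T.
The leader's first-order condition 193/2 - q_T = 0 yields q_T = 193/2.
Then q_B = (317 - 193/2)/2 = 441/4.

110.25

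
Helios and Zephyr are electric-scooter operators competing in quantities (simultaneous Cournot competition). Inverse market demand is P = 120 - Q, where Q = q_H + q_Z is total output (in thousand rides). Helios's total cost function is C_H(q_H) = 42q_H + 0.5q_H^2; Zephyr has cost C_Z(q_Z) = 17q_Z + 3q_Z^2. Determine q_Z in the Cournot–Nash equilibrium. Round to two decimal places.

10.04

Helios's profit: π_H = (120 - Q)q_H - (42q_H + (1/2)q_H²). Setting ∂π_H/∂q_H = 0: 78 - 3q_H - (q_Z) = 0.
Zephyr's first-order condition: 103 - 8q_Z - (q_H) = 0.
Best responses: q_H = (78 - q_Z)/3, q_Z = (103 - q_H)/8.
Solving the pair: q_H = 521/23, q_Z = 231/23.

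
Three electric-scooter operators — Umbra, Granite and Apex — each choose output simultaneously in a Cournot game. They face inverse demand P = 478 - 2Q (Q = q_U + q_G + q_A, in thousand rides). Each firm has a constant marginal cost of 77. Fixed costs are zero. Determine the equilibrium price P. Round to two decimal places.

177.25

A representative firm's profit is π_i = q_i(478 - 2Q) - 77q_i.
Setting ∂π_i/∂q_i = 0 with rivals' quantities fixed: 401 - 4q_i - 2·Σ_{j≠i} q_j = 0.
By symmetry each firm produces the same amount; substituting Σ_{j≠i} q_j = 2q_i yields q_i = 401/8.
Total output Q = 1203/8, so price P = 478 - 2·(1203/8) = 709/4.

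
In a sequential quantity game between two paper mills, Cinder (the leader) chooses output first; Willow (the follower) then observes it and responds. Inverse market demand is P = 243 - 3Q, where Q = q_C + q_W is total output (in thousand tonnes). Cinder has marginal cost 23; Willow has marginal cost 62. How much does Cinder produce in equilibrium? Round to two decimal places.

43.17

The follower Willow best-responds to any q_C: π_W = (243 - 3Q)q_W - 62q_W.
Setting the follower's marginal profit to zero, 181 - 3q_C - 6q_W = 0, i.e. q_W = (181 - 3q_C)/6.
The leader anticipates this reaction. Substituting into P = 243 - 3Q gives P = 305/2 - (3/2)q_C, so π_C = (305/2 - (3/2)q_C)q_C - 23q_C.
Maximising: ∂π_C/∂q_C = 259/2 - 3q_C = 0, giving q_C = 259/6.
Then q_W = (181 - 3·(259/6))/6 = 103/12.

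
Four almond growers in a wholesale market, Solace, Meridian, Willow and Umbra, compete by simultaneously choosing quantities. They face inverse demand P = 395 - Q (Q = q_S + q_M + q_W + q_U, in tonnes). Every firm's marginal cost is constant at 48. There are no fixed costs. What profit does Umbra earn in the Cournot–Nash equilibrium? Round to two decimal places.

A representative firm's profit is π_i = q_i(395 - Q) - 48q_i.
First-order condition (treating rivals' output as given): 347 - 2q_i - Σ_{j≠i} q_j = 0.
By symmetry each firm produces the same amount; substituting Σ_{j≠i} q_j = 3q_i yields q_i = 347/5.
Price P = 395 - 1388/5 = 587/5.
Umbra's profit: (587/5 - 48)·(347/5) = 4816.3600.

4816.36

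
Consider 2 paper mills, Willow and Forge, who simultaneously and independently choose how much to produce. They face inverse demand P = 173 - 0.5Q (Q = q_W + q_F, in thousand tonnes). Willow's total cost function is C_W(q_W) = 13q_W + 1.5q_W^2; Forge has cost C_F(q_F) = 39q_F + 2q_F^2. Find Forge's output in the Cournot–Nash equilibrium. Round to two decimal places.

Willow's profit: π_W = (173 - 0.5Q)q_W - (13q_W + (3/2)q_W²). Setting ∂π_W/∂q_W = 0: 160 - 4q_W - (1/2)(q_F) = 0.
Forge's first-order condition: 134 - 5q_F - (1/2)(q_W) = 0.
Rearranging gives the reaction functions q_W = (160 - (1/2)q_F)/4 and q_F = (134 - (1/2)q_W)/5.
Substituting one into the other gives q_W = 37.1139 and q_F = 1824/79.

23.09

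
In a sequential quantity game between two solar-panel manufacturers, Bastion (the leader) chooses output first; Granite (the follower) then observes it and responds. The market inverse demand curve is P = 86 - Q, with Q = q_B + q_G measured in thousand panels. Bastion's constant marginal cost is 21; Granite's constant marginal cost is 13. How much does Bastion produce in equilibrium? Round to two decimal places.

Solve by backward induction. Given q_B, the follower Granite maximises π_G = (86 - q_B - q_G)q_G - 13q_G.
∂π_G/∂q_G = 73 - q_B - 2q_G = 0 gives the reaction function q_G = (73 - q_B)/2.
Bastion substitutes q_G(q_B) into its own profit: π_B = q_B(86 - q_B - (73 - q_B)/2) - 21q_B = (99/2 - (1/2)q_B)q_B - 21q_B.
Maximising: ∂π_B/∂q_B = 57/2 - q_B = 0, giving q_B = 57/2.
Then q_G = (73 - 57/2)/2 = 89/4.

28.50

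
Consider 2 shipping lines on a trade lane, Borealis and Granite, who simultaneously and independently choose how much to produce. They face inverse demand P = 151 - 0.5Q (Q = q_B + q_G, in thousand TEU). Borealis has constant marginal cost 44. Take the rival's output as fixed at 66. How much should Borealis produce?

With the rival's output fixed at 66, Borealis's profit is π_B = (151 - (1/2)·66 - (1/2)q_B)q_B - (44q_B) = (118 - (1/2)q_B)q_B - (44q_B).
∂π_B/∂q_B = 74 - q_B = 0, so q_B = 74.

74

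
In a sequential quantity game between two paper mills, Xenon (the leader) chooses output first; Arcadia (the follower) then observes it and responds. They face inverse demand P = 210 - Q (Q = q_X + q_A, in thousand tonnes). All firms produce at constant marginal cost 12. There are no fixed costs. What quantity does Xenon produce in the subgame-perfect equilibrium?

99

The follower Arcadia best-responds to any q_X: π_A = (210 - Q)q_A - 12q_A.
Follower FOC: 198 - q_X - 2q_A = 0, so q_A(q_X) = (198 - q_X)/2.
The leader anticipates this reaction. Substituting into P = 210 - Q gives P = 111 - (1/2)q_X, so π_X = (111 - (1/2)q_X)q_X - 12q_X.
Leader FOC: 99 - q_X = 0, so q_X = 99.
Then q_A = (198 - 99)/2 = 99/2.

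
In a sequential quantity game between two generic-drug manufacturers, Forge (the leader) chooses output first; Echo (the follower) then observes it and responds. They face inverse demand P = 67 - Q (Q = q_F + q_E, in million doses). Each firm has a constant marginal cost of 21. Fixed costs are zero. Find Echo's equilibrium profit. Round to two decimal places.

132.25

Solve by backward induction. Given q_F, the follower Echo maximises π_E = (67 - q_F - q_E)q_E - 21q_E.
Setting the follower's marginal profit to zero, 46 - q_F - 2q_E = 0, i.e. q_E = (46 - q_F)/2.
Forge substitutes q_E(q_F) into its own profit: π_F = q_F(67 - q_F - (46 - q_F)/2) - 21q_F = (44 - (1/2)q_F)q_F - 21q_F.
Maximising: ∂π_F/∂q_F = 23 - q_F = 0, giving q_F = 23.
Then q_E = (46 - 23)/2 = 23/2.
Price P = 67 - 69/2 = 65/2.
Echo's profit: (65/2 - 21)·(23/2) = 529/4.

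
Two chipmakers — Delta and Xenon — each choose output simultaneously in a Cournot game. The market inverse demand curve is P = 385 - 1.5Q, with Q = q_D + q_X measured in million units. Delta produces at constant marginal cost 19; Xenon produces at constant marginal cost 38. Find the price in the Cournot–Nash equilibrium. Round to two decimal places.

Delta's profit: π_D = (385 - 1.5Q)q_D - (19q_D). Setting ∂π_D/∂q_D = 0: 366 - 3q_D - (3/2)(q_X) = 0.
Xenon's first-order condition: 347 - 3q_X - (3/2)(q_D) = 0.
Rearranging gives the reaction functions q_D = (366 - (3/2)q_X)/3 and q_X = (347 - (3/2)q_D)/3.
Substituting one into the other gives q_D = 770/9 and q_X = 656/9.
Total output Q = 1426/9, so price P = 385 - (3/2)·(1426/9) = 442/3.

147.33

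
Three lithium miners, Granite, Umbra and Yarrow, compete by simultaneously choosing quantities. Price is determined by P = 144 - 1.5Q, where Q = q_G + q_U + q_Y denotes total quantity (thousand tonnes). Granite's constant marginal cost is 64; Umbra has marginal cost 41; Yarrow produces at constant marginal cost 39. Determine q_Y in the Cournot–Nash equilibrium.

Granite's profit: π_G = (144 - 1.5Q)q_G - (64q_G). Setting ∂π_G/∂q_G = 0: 80 - 3q_G - (3/2)(q_U + q_Y) = 0.
Umbra's profit: π_U = (144 - 1.5Q)q_U - (41q_U). Setting ∂π_U/∂q_U = 0: 103 - 3q_U - (3/2)(q_G + q_Y) = 0.
Yarrow's profit: π_Y = (144 - 1.5Q)q_Y - (39q_Y). Setting ∂π_Y/∂q_Y = 0: 105 - 3q_Y - (3/2)(q_G + q_U) = 0.
Adding the 3 conditions: 288 − 3Q − 3Q = 0, i.e. Q = 48.
Back-substituting: q_G = (80 − 72)/(3/2) = 16/3, q_U = (103 − 72)/(3/2) = 62/3, q_Y = (105 − 72)/(3/2) = 22.

22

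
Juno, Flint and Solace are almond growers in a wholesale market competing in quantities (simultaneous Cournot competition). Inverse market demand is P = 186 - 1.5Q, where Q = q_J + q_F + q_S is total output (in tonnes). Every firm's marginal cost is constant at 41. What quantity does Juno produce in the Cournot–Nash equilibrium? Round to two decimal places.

Each firm earns π_i = (186 - 1.5Q)q_i - 41q_i.
Setting ∂π_i/∂q_i = 0 with rivals' quantities fixed: 145 - 3q_i - (3/2)·Σ_{j≠i} q_j = 0.
With identical firms every q_j equals q_i, so Σ_{j≠i} q_j = 2q_i and 145 = 6q_i, giving q_i = 145/6.

24.17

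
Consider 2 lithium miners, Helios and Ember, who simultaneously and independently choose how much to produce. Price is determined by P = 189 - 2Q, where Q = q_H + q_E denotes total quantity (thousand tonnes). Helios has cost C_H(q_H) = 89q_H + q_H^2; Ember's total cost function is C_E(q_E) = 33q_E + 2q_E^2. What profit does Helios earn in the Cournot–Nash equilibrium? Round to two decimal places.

369.02

Helios's profit: π_H = (189 - 2Q)q_H - (89q_H + q_H²). Setting ∂π_H/∂q_H = 0: 100 - 6q_H - 2(q_E) = 0.
Ember's profit: π_E = (189 - 2Q)q_E - (33q_E + 2q_E²). Setting ∂π_E/∂q_E = 0: 156 - 8q_E - 2(q_H) = 0.
So q_H = (100 - 2q_E)/6 and q_E = (156 - 2q_H)/8.
Substituting one into the other gives q_H = 122/11 and q_E = 184/11.
Price P = 189 - 2·(306/11) = 1467/11.
Helios's profit: (1467/11)·(122/11) - 89·(122/11) - (122/11)² = 369.0248.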